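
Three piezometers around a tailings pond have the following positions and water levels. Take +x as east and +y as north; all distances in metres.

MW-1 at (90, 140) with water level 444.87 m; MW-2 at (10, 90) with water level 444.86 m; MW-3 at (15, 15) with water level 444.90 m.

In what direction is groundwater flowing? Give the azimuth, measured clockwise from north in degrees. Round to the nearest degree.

319°

Taking MW-1 as reference: MW-2−MW-1 = (-80, -50, -0.01); MW-3−MW-1 = (-75, -125, +0.03).
Determinant of the coordinate differences = (-80)·(-125) − (-75)·(-50) = 6250.
∂h/∂x = [(-0.01)·(-125) − (+0.03)·(-50)] / 6250 = +0.0004400
∂h/∂y = [(-80)·(+0.03) − (-75)·(-0.01)] / 6250 = -0.0005040
Flow direction (−∇h) has components (-0.0004400 E, +0.0005040 N).
Azimuth = atan2(E, N) = atan2(-0.0004400, +0.0005040) = 318.9° ≈ 319°.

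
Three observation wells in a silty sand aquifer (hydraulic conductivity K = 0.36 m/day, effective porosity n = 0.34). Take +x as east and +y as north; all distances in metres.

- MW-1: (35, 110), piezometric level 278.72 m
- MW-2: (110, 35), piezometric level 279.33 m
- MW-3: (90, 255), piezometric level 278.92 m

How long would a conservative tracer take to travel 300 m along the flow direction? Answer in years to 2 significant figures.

Three-point gradient (reference MW-1): Δ to MW-2 = (75, -75, +0.61), Δ to MW-3 = (55, 145, +0.20).
∂h/∂x = +0.006897, ∂h/∂y = -0.001237 (det = 15000).
|∇h| = √(0.006897² + -0.001237²) = 0.007007
Seepage velocity v = K·i/n = 0.36 × 0.007007 / 0.34 = 0.007419 m/day.
t = 300 / 0.007419 = 4.044e+04 days = 111 years.

110 years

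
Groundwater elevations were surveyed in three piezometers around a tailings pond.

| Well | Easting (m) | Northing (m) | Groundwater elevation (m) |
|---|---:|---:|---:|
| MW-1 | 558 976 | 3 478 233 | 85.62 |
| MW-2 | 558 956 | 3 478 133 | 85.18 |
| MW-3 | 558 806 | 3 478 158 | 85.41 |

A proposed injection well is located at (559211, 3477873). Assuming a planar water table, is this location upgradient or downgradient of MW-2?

downgradient

Differences from MW-1: to MW-2 (Δx, Δy, Δh) = (-20, -100, -0.44); to MW-3 = (-170, -75, -0.21).
Determinant of the coordinate differences = (-20)·(-75) − (-170)·(-100) = -15500.
∂h/∂x = [(-0.44)·(-75) − (-0.21)·(-100)] / -15500 = -0.0007742
∂h/∂y = [(-20)·(-0.21) − (-170)·(-0.44)] / -15500 = +0.004555
Head at (559211, 3477873) = 85.62 + (-0.0007742)·(235) + (+0.004555)·(-360) = 83.80 m.
That is lower than the 85.18 m at MW-2, so the point is downgradient.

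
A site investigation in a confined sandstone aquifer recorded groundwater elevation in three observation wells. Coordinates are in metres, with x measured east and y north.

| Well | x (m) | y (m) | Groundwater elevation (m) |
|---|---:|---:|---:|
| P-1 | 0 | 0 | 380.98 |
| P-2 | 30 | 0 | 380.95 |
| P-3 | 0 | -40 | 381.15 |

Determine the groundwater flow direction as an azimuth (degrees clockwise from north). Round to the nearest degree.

013°

∂h/∂x = (380.95 − 380.98) / (30 − 0) = -0.001000
∂h/∂y = (381.15 − 380.98) / (-40 − 0) = -0.004250
Flow direction (−∇h) has components (+0.001000 E, +0.004250 N).
Azimuth = atan2(E, N) = atan2(+0.001000, +0.004250) = 13.2° ≈ 013°.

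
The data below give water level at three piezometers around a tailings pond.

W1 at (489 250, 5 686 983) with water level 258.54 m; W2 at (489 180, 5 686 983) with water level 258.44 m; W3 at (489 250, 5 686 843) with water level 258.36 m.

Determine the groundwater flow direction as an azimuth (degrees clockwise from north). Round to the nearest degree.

∂h/∂x = (258.44 − 258.54) / (489180 − 489250) = +0.001429
∂h/∂y = (258.36 − 258.54) / (5686843 − 5686983) = +0.001286
Flow direction (−∇h) has components (-0.001429 E, -0.001286 N).
Azimuth = atan2(E, N) = atan2(-0.001429, -0.001286) = 228.0° ≈ 228°.

228°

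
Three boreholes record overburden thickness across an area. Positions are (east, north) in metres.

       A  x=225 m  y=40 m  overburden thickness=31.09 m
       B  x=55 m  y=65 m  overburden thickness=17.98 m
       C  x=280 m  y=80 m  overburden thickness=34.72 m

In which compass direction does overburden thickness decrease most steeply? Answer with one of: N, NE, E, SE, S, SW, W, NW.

With d = a·x + b·y + c and A as origin, the differences give:
  (-170)·a + 25·b = -13.11
  55·a + 40·b = +3.63
Eliminate b (×40 and ×25, subtract): -8175·a = -615.150 → a = ∂d/∂x = +0.07525
Back-substitute: b = ∂d/∂y = -0.01272.
Steepest decrease is along −∇f = (-0.07525 E, +0.01272 N) → west.

W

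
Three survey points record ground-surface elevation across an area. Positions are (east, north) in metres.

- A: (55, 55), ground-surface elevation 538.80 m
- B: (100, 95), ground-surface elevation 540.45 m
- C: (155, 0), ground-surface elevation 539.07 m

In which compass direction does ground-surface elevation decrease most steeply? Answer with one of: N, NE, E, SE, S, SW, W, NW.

Taking A as reference: B−A = (45, 40, +1.65); C−A = (100, -55, +0.27).
Determinant of the coordinate differences = 45·(-55) − 100·40 = -6475.
∂z/∂x = [(+1.65)·(-55) − (+0.27)·40] / -6475 = +0.01568
∂z/∂y = [45·(+0.27) − 100·(+1.65)] / -6475 = +0.02361
Steepest decrease is along −∇f = (-0.01568 E, -0.02361 N) → southwest.

SW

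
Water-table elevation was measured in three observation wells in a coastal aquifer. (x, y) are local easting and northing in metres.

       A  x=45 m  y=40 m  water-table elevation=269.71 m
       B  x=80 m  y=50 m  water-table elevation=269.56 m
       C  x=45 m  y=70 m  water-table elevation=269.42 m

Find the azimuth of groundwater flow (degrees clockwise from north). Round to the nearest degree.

009°

Taking A as reference: B−A = (35, 10, -0.15); C−A = (0, 30, -0.29).
Determinant of the coordinate differences = 35·30 − 0·10 = 1050.
∂h/∂x = [(-0.15)·30 − (-0.29)·10] / 1050 = -0.001524
∂h/∂y = [35·(-0.29) − 0·(-0.15)] / 1050 = -0.009667
Flow direction (−∇h) has components (+0.001524 E, +0.009667 N).
Azimuth = atan2(E, N) = atan2(+0.001524, +0.009667) = 9.0° ≈ 009°.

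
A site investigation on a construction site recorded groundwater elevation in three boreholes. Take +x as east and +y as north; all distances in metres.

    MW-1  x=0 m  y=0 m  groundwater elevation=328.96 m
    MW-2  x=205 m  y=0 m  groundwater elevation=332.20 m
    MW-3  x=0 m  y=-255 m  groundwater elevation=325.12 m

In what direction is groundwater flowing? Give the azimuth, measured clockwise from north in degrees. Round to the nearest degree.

226°

∂h/∂x = (332.20 − 328.96) / (205 − 0) = +0.01580
∂h/∂y = (325.12 − 328.96) / (-255 − 0) = +0.01506
Flow direction (−∇h) has components (-0.01580 E, -0.01506 N).
Azimuth = atan2(E, N) = atan2(-0.01580, -0.01506) = 226.4° ≈ 226°.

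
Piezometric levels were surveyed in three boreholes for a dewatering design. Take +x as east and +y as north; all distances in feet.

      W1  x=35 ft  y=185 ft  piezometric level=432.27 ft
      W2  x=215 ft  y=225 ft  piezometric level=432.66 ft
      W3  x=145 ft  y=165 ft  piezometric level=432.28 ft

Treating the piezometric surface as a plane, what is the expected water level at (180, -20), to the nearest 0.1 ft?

431.4 ft

With h = a·x + b·y + c and W1 as origin, the differences give:
  180·a + 40·b = +0.39
  110·a + (-20)·b = +0.01
Eliminate b (×(-20) and ×40, subtract): -8000·a = -8.200 → a = ∂h/∂x = +0.001025
Back-substitute: b = ∂h/∂y = +0.005138.
h(180, -20) = 432.27 + (+0.001025)·(145) + (+0.005138)·(-205) = 432.27 +0.149 -1.053 = 431.365 ft.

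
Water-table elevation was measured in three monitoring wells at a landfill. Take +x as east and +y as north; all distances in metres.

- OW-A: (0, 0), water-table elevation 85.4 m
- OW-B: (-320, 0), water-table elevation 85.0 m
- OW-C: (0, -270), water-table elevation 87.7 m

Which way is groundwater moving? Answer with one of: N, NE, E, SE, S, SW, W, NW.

∂h/∂x = (85.0 − 85.4) / (-320 − 0) = +0.001250
∂h/∂y = (87.7 − 85.4) / (-270 − 0) = -0.008519
Flow = −∇h = (-0.001250 east, +0.008519 north), which points north.

N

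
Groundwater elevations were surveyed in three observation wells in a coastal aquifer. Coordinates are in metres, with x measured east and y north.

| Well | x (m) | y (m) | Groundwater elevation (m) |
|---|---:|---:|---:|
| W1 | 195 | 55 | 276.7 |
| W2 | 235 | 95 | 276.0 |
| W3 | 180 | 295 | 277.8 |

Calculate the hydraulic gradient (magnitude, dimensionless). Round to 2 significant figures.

0.021

Taking W1 as reference: W2−W1 = (40, 40, -0.7); W3−W1 = (-15, 240, +1.1).
Determinant of the coordinate differences = 40·240 − (-15)·40 = 10200.
∂h/∂x = [(-0.7)·240 − (+1.1)·40] / 10200 = -0.02078
∂h/∂y = [40·(+1.1) − (-15)·(-0.7)] / 10200 = +0.003284
|∇h| = √(-0.02078² + 0.003284²) = 0.02104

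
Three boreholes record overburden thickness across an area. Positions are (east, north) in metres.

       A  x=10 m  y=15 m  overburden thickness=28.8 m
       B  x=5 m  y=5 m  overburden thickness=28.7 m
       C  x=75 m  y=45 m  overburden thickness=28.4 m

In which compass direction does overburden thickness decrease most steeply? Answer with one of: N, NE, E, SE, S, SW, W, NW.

With d = a·x + b·y + c and A as origin, the differences give:
  (-5)·a + (-10)·b = -0.1
  65·a + 30·b = -0.4
Eliminate b (×30 and ×(-10), subtract): 500·a = -7.00 → a = ∂d/∂x = -0.01400
Back-substitute: b = ∂d/∂y = +0.01700.
Steepest decrease is along −∇f = (+0.01400 E, -0.01700 N) → southeast.

SE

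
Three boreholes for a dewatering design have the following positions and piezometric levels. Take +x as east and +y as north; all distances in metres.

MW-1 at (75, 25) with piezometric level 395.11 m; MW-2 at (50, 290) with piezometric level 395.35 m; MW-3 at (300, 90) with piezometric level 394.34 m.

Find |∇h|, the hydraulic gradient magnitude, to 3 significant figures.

With h = a·x + b·y + c and MW-1 as origin, the differences give:
  (-25)·a + 265·b = +0.24
  225·a + 65·b = -0.77
Eliminate b (×65 and ×265, subtract): -61250·a = 219.650 → a = ∂h/∂x = -0.003586
Back-substitute: b = ∂h/∂y = +0.0005673.
|∇h| = √(-0.003586² + 0.0005673²) = 0.003631

0.00363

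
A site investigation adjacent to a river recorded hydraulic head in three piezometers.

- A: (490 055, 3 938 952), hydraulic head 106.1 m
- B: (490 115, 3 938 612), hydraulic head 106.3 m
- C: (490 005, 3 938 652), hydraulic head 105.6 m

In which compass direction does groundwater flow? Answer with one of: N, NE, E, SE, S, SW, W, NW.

W

Differences from A: to B (Δx, Δy, Δh) = (60, -340, +0.2); to C = (-50, -300, -0.5).
Solve a·Δx + b·Δy = Δh: det = 60·(-300) − (-50)·(-340) = -35000.
∂h/∂x = [(+0.2)·(-300) − (-0.5)·(-340)] / -35000 = +0.006571
∂h/∂y = [60·(-0.5) − (-50)·(+0.2)] / -35000 = +0.0005714
Flow = −∇h = (-0.006571 east, -0.0005714 north), which points west.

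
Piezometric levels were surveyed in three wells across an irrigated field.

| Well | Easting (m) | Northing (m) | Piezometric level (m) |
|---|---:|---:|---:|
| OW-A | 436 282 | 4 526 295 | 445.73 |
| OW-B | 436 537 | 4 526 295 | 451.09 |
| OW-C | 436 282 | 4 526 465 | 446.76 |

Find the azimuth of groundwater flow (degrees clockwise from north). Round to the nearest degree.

∂h/∂x = (451.09 − 445.73) / (436537 − 436282) = +0.02102
∂h/∂y = (446.76 − 445.73) / (4526465 − 4526295) = +0.006059
Flow direction (−∇h) has components (-0.02102 E, -0.006059 N).
Azimuth = atan2(E, N) = atan2(-0.02102, -0.006059) = 253.9° ≈ 254°.

254°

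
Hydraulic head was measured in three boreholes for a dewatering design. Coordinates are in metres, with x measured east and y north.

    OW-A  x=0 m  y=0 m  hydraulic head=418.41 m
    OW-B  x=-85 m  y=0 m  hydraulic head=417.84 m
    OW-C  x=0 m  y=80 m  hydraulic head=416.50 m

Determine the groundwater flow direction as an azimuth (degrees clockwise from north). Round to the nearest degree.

344°

∂h/∂x = (417.84 − 418.41) / (-85 − 0) = +0.006706
∂h/∂y = (416.50 − 418.41) / (80 − 0) = -0.02388
Flow direction (−∇h) has components (-0.006706 E, +0.02388 N).
Azimuth = atan2(E, N) = atan2(-0.006706, +0.02388) = 344.3° ≈ 344°.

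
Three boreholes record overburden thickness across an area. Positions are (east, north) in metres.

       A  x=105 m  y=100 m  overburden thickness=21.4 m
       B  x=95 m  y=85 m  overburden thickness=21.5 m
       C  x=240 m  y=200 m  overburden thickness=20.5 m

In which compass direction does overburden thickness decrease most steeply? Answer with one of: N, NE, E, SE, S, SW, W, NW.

Differences from A: to B (Δx, Δy, Δh) = (-10, -15, +0.1); to C = (135, 100, -0.9).
Solve a·Δx + b·Δy = Δd: det = (-10)·100 − 135·(-15) = 1025.
∂d/∂x = [(+0.1)·100 − (-0.9)·(-15)] / 1025 = -0.003415
∂d/∂y = [(-10)·(-0.9) − 135·(+0.1)] / 1025 = -0.004390
Steepest decrease is along −∇f = (+0.003415 E, +0.004390 N) → northeast.

NE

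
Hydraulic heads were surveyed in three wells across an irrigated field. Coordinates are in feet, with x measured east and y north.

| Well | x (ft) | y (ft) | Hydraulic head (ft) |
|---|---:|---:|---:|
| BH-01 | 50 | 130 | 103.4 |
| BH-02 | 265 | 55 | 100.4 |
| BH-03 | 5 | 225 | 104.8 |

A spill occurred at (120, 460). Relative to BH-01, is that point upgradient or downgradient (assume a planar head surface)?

upgradient

Taking BH-01 as reference: BH-02−BH-01 = (215, -75, -3.0); BH-03−BH-01 = (-45, 95, +1.4).
Solve a·Δx + b·Δy = Δh: det = 215·95 − (-45)·(-75) = 17050.
∂h/∂x = [(-3.0)·95 − (+1.4)·(-75)] / 17050 = -0.01056
∂h/∂y = [215·(+1.4) − (-45)·(-3.0)] / 17050 = +0.009736
Head at (120, 460) = 103.4 + (-0.01056)·(70) + (+0.009736)·(330) = 105.87 ft.
That is higher than the 103.4 ft at BH-01, so the point is upgradient.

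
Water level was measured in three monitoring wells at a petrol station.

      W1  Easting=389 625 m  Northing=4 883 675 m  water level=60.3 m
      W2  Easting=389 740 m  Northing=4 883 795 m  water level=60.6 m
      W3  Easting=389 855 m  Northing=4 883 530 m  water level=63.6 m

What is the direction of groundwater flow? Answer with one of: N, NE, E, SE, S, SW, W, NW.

With h = a·x + b·y + c and W1 as origin, the differences give:
  115·a + 120·b = +0.3
  230·a + (-145)·b = +3.3
Eliminate b (×(-145) and ×120, subtract): -44275·a = -439.50 → a = ∂h/∂x = +0.009927
Back-substitute: b = ∂h/∂y = -0.007013.
Flow = −∇h = (-0.009927 east, +0.007013 north), which points northwest.

NW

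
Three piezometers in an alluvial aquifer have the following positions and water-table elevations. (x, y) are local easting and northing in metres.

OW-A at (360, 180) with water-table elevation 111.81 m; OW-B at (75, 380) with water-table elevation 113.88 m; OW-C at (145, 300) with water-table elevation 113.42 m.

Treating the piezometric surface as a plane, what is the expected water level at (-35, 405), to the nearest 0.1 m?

Three-point gradient (reference OW-A): Δ to OW-B = (-285, 200, +2.07), Δ to OW-C = (-215, 120, +1.61).
∂h/∂x = -0.008364, ∂h/∂y = -0.001568 (det = 8800).
h(-35, 405) = 111.81 + (-0.008364)·(-395) + (-0.001568)·(225) = 111.81 +3.304 -0.353 = 114.761 m.

114.8 m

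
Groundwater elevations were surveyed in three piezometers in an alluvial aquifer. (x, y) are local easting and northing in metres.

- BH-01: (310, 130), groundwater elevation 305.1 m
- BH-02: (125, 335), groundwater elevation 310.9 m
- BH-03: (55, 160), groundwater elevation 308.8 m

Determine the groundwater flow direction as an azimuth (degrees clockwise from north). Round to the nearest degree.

144°

Taking BH-01 as reference: BH-02−BH-01 = (-185, 205, +5.8); BH-03−BH-01 = (-255, 30, +3.7).
Solve a·Δx + b·Δy = Δh: det = (-185)·30 − (-255)·205 = 46725.
∂h/∂x = [(+5.8)·30 − (+3.7)·205] / 46725 = -0.01251
∂h/∂y = [(-185)·(+3.7) − (-255)·(+5.8)] / 46725 = +0.01700
Flow direction (−∇h) has components (+0.01251 E, -0.01700 N).
Azimuth = atan2(E, N) = atan2(+0.01251, -0.01700) = 143.7° ≈ 144°.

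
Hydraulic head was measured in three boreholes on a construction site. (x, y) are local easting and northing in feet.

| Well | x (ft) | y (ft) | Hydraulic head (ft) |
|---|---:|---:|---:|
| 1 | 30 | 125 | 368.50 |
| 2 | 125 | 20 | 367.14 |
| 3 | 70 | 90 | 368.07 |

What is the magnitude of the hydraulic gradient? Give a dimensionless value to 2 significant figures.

Differences from 1: to 2 (Δx, Δy, Δh) = (95, -105, -1.36); to 3 = (40, -35, -0.43).
Solve a·Δx + b·Δy = Δh: det = 95·(-35) − 40·(-105) = 875.
∂h/∂x = [(-1.36)·(-35) − (-0.43)·(-105)] / 875 = +0.002800
∂h/∂y = [95·(-0.43) − 40·(-1.36)] / 875 = +0.01549
|∇h| = √(0.002800² + 0.01549²) = 0.01574

0.016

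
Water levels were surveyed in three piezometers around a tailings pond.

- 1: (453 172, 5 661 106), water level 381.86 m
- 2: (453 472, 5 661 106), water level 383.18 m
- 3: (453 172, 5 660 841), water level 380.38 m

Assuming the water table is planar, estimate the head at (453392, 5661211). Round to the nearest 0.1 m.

383.4 m

∂h/∂x = (383.18 − 381.86) / (453472 − 453172) = +0.004400
∂h/∂y = (380.38 − 381.86) / (5660841 − 5661106) = +0.005585
h(453392, 5661211) = 381.86 + (+0.004400)·(220) + (+0.005585)·(105) = 381.86 +0.968 +0.586 = 383.414 m.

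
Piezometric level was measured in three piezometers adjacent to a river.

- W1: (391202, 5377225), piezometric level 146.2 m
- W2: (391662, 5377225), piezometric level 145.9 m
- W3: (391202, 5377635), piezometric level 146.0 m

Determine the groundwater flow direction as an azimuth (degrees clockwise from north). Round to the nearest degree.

∂h/∂x = (145.9 − 146.2) / (391662 − 391202) = -0.0006522
∂h/∂y = (146.0 − 146.2) / (5377635 − 5377225) = -0.0004878
Flow direction (−∇h) has components (+0.0006522 E, +0.0004878 N).
Azimuth = atan2(E, N) = atan2(+0.0006522, +0.0004878) = 53.2° ≈ 053°.

053°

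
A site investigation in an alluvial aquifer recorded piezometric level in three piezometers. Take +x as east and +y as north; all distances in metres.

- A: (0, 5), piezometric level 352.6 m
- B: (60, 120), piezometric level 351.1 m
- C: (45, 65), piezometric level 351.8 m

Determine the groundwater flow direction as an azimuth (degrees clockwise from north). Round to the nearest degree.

006°

Three-point gradient (reference A): Δ to B = (60, 115, -1.5), Δ to C = (45, 60, -0.8).
∂h/∂x = -0.001270, ∂h/∂y = -0.01238 (det = -1575).
Flow direction (−∇h) has components (+0.001270 E, +0.01238 N).
Azimuth = atan2(E, N) = atan2(+0.001270, +0.01238) = 5.9° ≈ 006°.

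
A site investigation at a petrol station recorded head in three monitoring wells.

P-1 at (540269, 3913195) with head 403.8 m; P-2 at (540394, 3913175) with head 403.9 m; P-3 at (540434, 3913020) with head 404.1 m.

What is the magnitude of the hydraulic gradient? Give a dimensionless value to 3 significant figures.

0.00129

Three-point gradient (reference P-1): Δ to P-2 = (125, -20, +0.1), Δ to P-3 = (165, -175, +0.3).
∂h/∂x = +0.0006191, ∂h/∂y = -0.001131 (det = -18575).
|∇h| = √(0.0006191² + -0.001131²) = 0.001289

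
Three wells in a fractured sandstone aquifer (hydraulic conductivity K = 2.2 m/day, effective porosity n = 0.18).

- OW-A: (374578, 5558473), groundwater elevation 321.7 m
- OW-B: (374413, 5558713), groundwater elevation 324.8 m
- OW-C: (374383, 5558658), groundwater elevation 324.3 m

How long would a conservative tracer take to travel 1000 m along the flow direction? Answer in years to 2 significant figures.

With h = a·x + b·y + c and OW-A as origin, the differences give:
  (-165)·a + 240·b = +3.1
  (-195)·a + 185·b = +2.6
Eliminate b (×185 and ×240, subtract): 16275·a = -50.50 → a = ∂h/∂x = -0.003103
Back-substitute: b = ∂h/∂y = +0.01078.
|∇h| = √(-0.003103² + 0.01078²) = 0.01122
Seepage velocity v = K·i/n = 2.2 × 0.01122 / 0.18 = 0.1371 m/day.
t = 1000 / 0.1371 = 7294 days = 20 years.

20 years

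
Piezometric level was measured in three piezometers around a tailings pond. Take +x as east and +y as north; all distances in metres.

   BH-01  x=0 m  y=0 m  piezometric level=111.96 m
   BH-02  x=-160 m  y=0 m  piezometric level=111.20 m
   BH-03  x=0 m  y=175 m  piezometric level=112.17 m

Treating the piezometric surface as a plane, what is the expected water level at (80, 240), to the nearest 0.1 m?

112.6 m

∂h/∂x = (111.20 − 111.96) / (-160 − 0) = +0.004750
∂h/∂y = (112.17 − 111.96) / (175 − 0) = +0.001200
h(80, 240) = 111.96 + (+0.004750)·(80) + (+0.001200)·(240) = 111.96 +0.380 +0.288 = 112.628 m.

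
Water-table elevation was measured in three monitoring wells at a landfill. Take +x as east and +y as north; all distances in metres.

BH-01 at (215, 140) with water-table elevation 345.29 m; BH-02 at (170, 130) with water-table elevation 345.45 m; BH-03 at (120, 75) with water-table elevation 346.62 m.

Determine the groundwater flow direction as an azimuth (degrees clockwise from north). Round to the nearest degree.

356°

Differences from BH-01: to BH-02 (Δx, Δy, Δh) = (-45, -10, +0.16); to BH-03 = (-95, -65, +1.33).
Determinant of the coordinate differences = (-45)·(-65) − (-95)·(-10) = 1975.
∂h/∂x = [(+0.16)·(-65) − (+1.33)·(-10)] / 1975 = +0.001468
∂h/∂y = [(-45)·(+1.33) − (-95)·(+0.16)] / 1975 = -0.02261
Flow direction (−∇h) has components (-0.001468 E, +0.02261 N).
Azimuth = atan2(E, N) = atan2(-0.001468, +0.02261) = 356.3° ≈ 356°.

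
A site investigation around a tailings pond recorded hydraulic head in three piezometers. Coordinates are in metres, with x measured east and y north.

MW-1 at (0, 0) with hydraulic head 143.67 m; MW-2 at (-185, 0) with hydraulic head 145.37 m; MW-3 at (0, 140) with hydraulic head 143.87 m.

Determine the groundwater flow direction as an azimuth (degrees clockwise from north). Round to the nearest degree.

∂h/∂x = (145.37 − 143.67) / (-185 − 0) = -0.009189
∂h/∂y = (143.87 − 143.67) / (140 − 0) = +0.001429
Flow direction (−∇h) has components (+0.009189 E, -0.001429 N).
Azimuth = atan2(E, N) = atan2(+0.009189, -0.001429) = 98.8° ≈ 099°.

099°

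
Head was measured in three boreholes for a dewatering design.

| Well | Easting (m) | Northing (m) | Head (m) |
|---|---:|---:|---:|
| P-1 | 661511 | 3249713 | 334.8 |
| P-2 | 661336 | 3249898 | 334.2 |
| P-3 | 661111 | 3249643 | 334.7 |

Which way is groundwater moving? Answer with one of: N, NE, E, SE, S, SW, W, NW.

Taking P-1 as reference: P-2−P-1 = (-175, 185, -0.6); P-3−P-1 = (-400, -70, -0.1).
Determinant of the coordinate differences = (-175)·(-70) − (-400)·185 = 86250.
∂h/∂x = [(-0.6)·(-70) − (-0.1)·185] / 86250 = +0.0007014
∂h/∂y = [(-175)·(-0.1) − (-400)·(-0.6)] / 86250 = -0.002580
Flow = −∇h = (-0.0007014 east, +0.002580 north), which points north.

N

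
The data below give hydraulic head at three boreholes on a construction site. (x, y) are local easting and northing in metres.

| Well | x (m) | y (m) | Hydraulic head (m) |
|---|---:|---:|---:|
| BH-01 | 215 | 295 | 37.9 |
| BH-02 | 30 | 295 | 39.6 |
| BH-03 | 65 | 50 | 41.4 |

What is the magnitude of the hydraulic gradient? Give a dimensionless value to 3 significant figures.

0.0126

Differences from BH-01: to BH-02 (Δx, Δy, Δh) = (-185, 0, +1.7); to BH-03 = (-150, -245, +3.5).
Determinant of the coordinate differences = (-185)·(-245) − (-150)·0 = 45325.
∂h/∂x = [(+1.7)·(-245) − (+3.5)·0] / 45325 = -0.009189
∂h/∂y = [(-185)·(+3.5) − (-150)·(+1.7)] / 45325 = -0.008660
|∇h| = √(-0.009189² + -0.008660²) = 0.01263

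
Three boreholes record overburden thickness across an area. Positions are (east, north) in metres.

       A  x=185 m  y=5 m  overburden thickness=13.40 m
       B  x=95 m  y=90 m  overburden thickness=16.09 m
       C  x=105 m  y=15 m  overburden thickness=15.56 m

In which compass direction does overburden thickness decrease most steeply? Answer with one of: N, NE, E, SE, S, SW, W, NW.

E

Three-point gradient (reference A): Δ to B = (-90, 85, +2.69), Δ to C = (-80, 10, +2.16).
∂d/∂x = -0.02656, ∂d/∂y = +0.003525 (det = 5900).
Steepest decrease is along −∇f = (+0.02656 E, -0.003525 N) → east.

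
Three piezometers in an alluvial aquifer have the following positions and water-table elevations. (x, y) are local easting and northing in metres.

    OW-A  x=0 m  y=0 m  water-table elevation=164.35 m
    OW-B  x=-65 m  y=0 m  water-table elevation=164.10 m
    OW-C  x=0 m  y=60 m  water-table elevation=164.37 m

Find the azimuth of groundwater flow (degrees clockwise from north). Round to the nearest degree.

265°

∂h/∂x = (164.10 − 164.35) / (-65 − 0) = +0.003846
∂h/∂y = (164.37 − 164.35) / (60 − 0) = +0.0003333
Flow direction (−∇h) has components (-0.003846 E, -0.0003333 N).
Azimuth = atan2(E, N) = atan2(-0.003846, -0.0003333) = 265.0° ≈ 265°.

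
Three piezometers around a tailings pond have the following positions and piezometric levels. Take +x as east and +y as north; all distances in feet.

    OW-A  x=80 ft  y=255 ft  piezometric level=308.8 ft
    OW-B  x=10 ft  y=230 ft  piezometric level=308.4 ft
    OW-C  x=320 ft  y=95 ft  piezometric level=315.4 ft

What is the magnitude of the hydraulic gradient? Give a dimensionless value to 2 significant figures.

With h = a·x + b·y + c and OW-A as origin, the differences give:
  (-70)·a + (-25)·b = -0.4
  240·a + (-160)·b = +6.6
Eliminate b (×(-160) and ×(-25), subtract): 17200·a = 229.00 → a = ∂h/∂x = +0.01331
Back-substitute: b = ∂h/∂y = -0.02128.
|∇h| = √(0.01331² + -0.02128²) = 0.0251

0.025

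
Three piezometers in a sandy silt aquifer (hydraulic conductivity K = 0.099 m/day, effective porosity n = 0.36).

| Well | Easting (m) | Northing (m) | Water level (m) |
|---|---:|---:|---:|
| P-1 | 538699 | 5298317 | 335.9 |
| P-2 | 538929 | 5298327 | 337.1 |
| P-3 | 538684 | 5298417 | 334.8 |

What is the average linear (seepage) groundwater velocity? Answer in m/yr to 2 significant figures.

With h = a·x + b·y + c and P-1 as origin, the differences give:
  230·a + 10·b = +1.2
  (-15)·a + 100·b = -1.1
Eliminate b (×100 and ×10, subtract): 23150·a = 131.00 → a = ∂h/∂x = +0.005659
Back-substitute: b = ∂h/∂y = -0.01015.
|∇h| = √(0.005659² + -0.01015²) = 0.01162
Seepage velocity v = K·i/n = 0.099 × 0.01162 / 0.36 = 0.003196 m/day = 1.167 m/yr.

1.2 m/yr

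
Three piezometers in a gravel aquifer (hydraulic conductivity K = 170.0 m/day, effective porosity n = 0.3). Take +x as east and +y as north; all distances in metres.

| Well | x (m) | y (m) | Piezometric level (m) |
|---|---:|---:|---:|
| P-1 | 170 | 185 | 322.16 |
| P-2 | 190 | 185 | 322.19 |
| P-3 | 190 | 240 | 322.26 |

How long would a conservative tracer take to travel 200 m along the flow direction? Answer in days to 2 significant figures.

180 days

Taking P-1 as reference: P-2−P-1 = (20, 0, +0.03); P-3−P-1 = (20, 55, +0.10).
Determinant of the coordinate differences = 20·55 − 20·0 = 1100.
∂h/∂x = [(+0.03)·55 − (+0.10)·0] / 1100 = +0.001500
∂h/∂y = [20·(+0.10) − 20·(+0.03)] / 1100 = +0.001273
|∇h| = √(0.001500² + 0.001273²) = 0.001967
Seepage velocity v = K·i/n = 170.0 × 0.001967 / 0.3 = 1.115 m/day.
t = 200 / 1.115 = 179.4 days.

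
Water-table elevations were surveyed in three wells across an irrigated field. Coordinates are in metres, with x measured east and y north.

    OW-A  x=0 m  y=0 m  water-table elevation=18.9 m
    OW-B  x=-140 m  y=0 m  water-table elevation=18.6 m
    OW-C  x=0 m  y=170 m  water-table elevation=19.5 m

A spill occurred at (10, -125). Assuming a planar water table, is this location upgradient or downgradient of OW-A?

downgradient

∂h/∂x = (18.6 − 18.9) / (-140 − 0) = +0.002143
∂h/∂y = (19.5 − 18.9) / (170 − 0) = +0.003529
Head at (10, -125) = 18.9 + (+0.002143)·(10) + (+0.003529)·(-125) = 18.48 m.
That is lower than the 18.9 m at OW-A, so the point is downgradient.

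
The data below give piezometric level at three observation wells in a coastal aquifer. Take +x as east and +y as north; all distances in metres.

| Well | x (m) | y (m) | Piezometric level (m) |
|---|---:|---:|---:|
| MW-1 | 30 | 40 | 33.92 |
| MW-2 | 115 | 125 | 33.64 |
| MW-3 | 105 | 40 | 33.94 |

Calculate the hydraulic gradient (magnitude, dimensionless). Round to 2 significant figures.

Differences from MW-1: to MW-2 (Δx, Δy, Δh) = (85, 85, -0.28); to MW-3 = (75, 0, +0.02).
Determinant of the coordinate differences = 85·0 − 75·85 = -6375.
∂h/∂x = [(-0.28)·0 − (+0.02)·85] / -6375 = +0.0002667
∂h/∂y = [85·(+0.02) − 75·(-0.28)] / -6375 = -0.003561
|∇h| = √(0.0002667² + -0.003561²) = 0.003571

0.0036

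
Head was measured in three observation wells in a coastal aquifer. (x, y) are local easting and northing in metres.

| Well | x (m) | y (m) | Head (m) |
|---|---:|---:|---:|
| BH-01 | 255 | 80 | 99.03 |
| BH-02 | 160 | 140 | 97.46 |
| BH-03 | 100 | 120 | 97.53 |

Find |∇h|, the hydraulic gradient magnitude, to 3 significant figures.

0.0190

Taking BH-01 as reference: BH-02−BH-01 = (-95, 60, -1.57); BH-03−BH-01 = (-155, 40, -1.50).
Determinant of the coordinate differences = (-95)·40 − (-155)·60 = 5500.
∂h/∂x = [(-1.57)·40 − (-1.50)·60] / 5500 = +0.004945
∂h/∂y = [(-95)·(-1.50) − (-155)·(-1.57)] / 5500 = -0.01834
|∇h| = √(0.004945² + -0.01834²) = 0.01899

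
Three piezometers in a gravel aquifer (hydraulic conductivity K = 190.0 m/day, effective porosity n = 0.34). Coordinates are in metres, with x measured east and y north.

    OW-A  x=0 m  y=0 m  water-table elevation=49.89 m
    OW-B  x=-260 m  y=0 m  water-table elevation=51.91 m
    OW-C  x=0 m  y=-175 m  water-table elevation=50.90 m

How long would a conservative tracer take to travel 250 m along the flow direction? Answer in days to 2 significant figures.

46 days

∂h/∂x = (51.91 − 49.89) / (-260 − 0) = -0.007769
∂h/∂y = (50.90 − 49.89) / (-175 − 0) = -0.005771
|∇h| = √(-0.007769² + -0.005771²) = 0.009678
Seepage velocity v = K·i/n = 190.0 × 0.009678 / 0.34 = 5.408 m/day.
t = 250 / 5.408 = 46.23 days.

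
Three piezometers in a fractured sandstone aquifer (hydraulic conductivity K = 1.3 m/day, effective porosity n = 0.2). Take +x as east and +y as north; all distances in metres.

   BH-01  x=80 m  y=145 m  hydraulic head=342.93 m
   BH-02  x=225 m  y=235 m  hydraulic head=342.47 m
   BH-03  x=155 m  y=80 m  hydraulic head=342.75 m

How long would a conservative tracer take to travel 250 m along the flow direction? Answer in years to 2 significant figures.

Taking BH-01 as reference: BH-02−BH-01 = (145, 90, -0.46); BH-03−BH-01 = (75, -65, -0.18).
Solve a·Δx + b·Δy = Δh: det = 145·(-65) − 75·90 = -16175.
∂h/∂x = [(-0.46)·(-65) − (-0.18)·90] / -16175 = -0.002850
∂h/∂y = [145·(-0.18) − 75·(-0.46)] / -16175 = -0.0005193
|∇h| = √(-0.002850² + -0.0005193²) = 0.002897
Seepage velocity v = K·i/n = 1.3 × 0.002897 / 0.2 = 0.01883 m/day.
t = 250 / 0.01883 = 1.328e+04 days = 36.4 years.

36 years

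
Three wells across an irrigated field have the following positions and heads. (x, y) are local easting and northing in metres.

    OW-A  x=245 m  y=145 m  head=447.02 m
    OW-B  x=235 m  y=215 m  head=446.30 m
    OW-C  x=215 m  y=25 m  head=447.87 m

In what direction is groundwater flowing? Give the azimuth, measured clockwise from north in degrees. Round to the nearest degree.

318°

With h = a·x + b·y + c and OW-A as origin, the differences give:
  (-10)·a + 70·b = -0.72
  (-30)·a + (-120)·b = +0.85
Eliminate b (×(-120) and ×70, subtract): 3300·a = 26.900 → a = ∂h/∂x = +0.008152
Back-substitute: b = ∂h/∂y = -0.009121.
Flow direction (−∇h) has components (-0.008152 E, +0.009121 N).
Azimuth = atan2(E, N) = atan2(-0.008152, +0.009121) = 318.2° ≈ 318°.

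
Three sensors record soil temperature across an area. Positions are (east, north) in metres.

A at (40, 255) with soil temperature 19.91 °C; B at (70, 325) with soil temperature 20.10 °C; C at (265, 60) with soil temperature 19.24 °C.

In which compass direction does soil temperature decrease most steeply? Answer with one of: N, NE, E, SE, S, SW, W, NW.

Three-point gradient (reference A): Δ to B = (30, 70, +0.19), Δ to C = (225, -195, -0.67).
∂T/∂x = -0.0004560, ∂T/∂y = +0.002910 (det = -21600).
Steepest decrease is along −∇f = (+0.0004560 E, -0.002910 N) → south.

S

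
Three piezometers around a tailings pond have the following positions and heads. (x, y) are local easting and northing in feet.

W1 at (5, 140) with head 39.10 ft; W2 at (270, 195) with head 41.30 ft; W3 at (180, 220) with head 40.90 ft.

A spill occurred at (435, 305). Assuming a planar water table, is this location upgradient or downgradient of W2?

upgradient

With h = a·x + b·y + c and W1 as origin, the differences give:
  265·a + 55·b = +2.20
  175·a + 80·b = +1.80
Eliminate b (×80 and ×55, subtract): 11575·a = 77.000 → a = ∂h/∂x = +0.006652
Back-substitute: b = ∂h/∂y = +0.007948.
Head at (435, 305) = 39.10 + (+0.006652)·(430) + (+0.007948)·(165) = 43.27 ft.
That is higher than the 41.30 ft at W2, so the point is upgradient.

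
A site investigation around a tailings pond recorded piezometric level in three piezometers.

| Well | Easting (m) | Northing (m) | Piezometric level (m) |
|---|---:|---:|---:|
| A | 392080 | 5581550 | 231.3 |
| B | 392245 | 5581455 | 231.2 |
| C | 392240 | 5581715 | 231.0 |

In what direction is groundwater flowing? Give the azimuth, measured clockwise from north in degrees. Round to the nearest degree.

053°

Three-point gradient (reference A): Δ to B = (165, -95, -0.1), Δ to C = (160, 165, -0.3).
∂h/∂x = -0.001061, ∂h/∂y = -0.0007896 (det = 42425).
Flow direction (−∇h) has components (+0.001061 E, +0.0007896 N).
Azimuth = atan2(E, N) = atan2(+0.001061, +0.0007896) = 53.3° ≈ 053°.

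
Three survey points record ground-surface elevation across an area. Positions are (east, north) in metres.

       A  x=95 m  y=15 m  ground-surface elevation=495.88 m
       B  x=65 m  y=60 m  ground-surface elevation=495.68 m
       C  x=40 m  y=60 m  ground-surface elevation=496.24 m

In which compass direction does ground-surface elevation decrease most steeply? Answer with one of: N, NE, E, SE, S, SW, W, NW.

NE

With z = a·x + b·y + c and A as origin, the differences give:
  (-30)·a + 45·b = -0.20
  (-55)·a + 45·b = +0.36
Eliminate b (×45 and ×45, subtract): 1125·a = -25.200 → a = ∂z/∂x = -0.02240
Back-substitute: b = ∂z/∂y = -0.01938.
Steepest decrease is along −∇f = (+0.02240 E, +0.01938 N) → northeast.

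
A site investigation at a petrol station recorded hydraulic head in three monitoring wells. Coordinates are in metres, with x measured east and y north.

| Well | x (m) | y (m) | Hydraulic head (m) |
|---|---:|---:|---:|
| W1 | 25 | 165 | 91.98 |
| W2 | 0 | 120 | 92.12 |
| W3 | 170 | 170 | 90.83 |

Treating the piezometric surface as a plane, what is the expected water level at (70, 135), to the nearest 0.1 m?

91.6 m

Differences from W1: to W2 (Δx, Δy, Δh) = (-25, -45, +0.14); to W3 = (145, 5, -1.15).
Solve a·Δx + b·Δy = Δh: det = (-25)·5 − 145·(-45) = 6400.
∂h/∂x = [(+0.14)·5 − (-1.15)·(-45)] / 6400 = -0.007977
∂h/∂y = [(-25)·(-1.15) − 145·(+0.14)] / 6400 = +0.001320
h(70, 135) = 91.98 + (-0.007977)·(45) + (+0.001320)·(-30) = 91.98 -0.359 -0.040 = 91.581 m.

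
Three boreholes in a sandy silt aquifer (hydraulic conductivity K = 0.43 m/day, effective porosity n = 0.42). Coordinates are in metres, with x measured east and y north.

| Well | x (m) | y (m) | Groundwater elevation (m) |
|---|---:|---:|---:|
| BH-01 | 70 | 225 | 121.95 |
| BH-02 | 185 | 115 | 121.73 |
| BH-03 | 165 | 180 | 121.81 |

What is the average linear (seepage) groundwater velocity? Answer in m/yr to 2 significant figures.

With h = a·x + b·y + c and BH-01 as origin, the differences give:
  115·a + (-110)·b = -0.22
  95·a + (-45)·b = -0.14
Eliminate b (×(-45) and ×(-110), subtract): 5275·a = -5.500 → a = ∂h/∂x = -0.001043
Back-substitute: b = ∂h/∂y = +0.0009100.
|∇h| = √(-0.001043² + 0.0009100²) = 0.001384
Seepage velocity v = K·i/n = 0.43 × 0.001384 / 0.42 = 0.001417 m/day = 0.5176 m/yr.

0.52 m/yr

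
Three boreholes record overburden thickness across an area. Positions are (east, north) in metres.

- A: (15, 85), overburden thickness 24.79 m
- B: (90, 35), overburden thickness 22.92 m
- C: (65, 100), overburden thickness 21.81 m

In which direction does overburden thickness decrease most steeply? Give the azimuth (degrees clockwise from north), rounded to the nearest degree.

Differences from A: to B (Δx, Δy, Δh) = (75, -50, -1.87); to C = (50, 15, -2.98).
Solve a·Δx + b·Δy = Δd: det = 75·15 − 50·(-50) = 3625.
∂d/∂x = [(-1.87)·15 − (-2.98)·(-50)] / 3625 = -0.04884
∂d/∂y = [75·(-2.98) − 50·(-1.87)] / 3625 = -0.03586
Steepest decrease is along −∇f: components (+0.04884 E, +0.03586 N).
Azimuth = atan2(+0.04884, +0.03586) = 53.7° ≈ 054°.

054°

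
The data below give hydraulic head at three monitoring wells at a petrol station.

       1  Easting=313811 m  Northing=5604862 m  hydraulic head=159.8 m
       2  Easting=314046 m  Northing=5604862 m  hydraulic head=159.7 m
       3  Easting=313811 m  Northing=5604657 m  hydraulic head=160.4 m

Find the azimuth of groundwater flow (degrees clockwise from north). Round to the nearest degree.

∂h/∂x = (159.7 − 159.8) / (314046 − 313811) = -0.0004255
∂h/∂y = (160.4 − 159.8) / (5604657 − 5604862) = -0.002927
Flow direction (−∇h) has components (+0.0004255 E, +0.002927 N).
Azimuth = atan2(E, N) = atan2(+0.0004255, +0.002927) = 8.3° ≈ 008°.

008°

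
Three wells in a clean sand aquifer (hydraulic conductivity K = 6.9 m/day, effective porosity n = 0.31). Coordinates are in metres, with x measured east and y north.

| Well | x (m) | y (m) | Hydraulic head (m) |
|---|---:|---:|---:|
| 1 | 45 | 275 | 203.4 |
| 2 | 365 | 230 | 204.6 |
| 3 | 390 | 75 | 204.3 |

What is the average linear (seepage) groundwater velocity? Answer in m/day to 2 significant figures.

0.11 m/day

Differences from 1: to 2 (Δx, Δy, Δh) = (320, -45, +1.2); to 3 = (345, -200, +0.9).
Determinant of the coordinate differences = 320·(-200) − 345·(-45) = -48475.
∂h/∂x = [(+1.2)·(-200) − (+0.9)·(-45)] / -48475 = +0.004116
∂h/∂y = [320·(+0.9) − 345·(+1.2)] / -48475 = +0.002599
|∇h| = √(0.004116² + 0.002599²) = 0.004868
Seepage velocity v = K·i/n = 6.9 × 0.004868 / 0.31 = 0.1084 m/day.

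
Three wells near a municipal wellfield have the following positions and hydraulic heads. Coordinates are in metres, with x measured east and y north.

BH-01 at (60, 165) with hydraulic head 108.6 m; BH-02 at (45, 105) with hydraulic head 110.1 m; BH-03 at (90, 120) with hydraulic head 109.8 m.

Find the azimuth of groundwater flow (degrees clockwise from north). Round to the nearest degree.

356°

Differences from BH-01: to BH-02 (Δx, Δy, Δh) = (-15, -60, +1.5); to BH-03 = (30, -45, +1.2).
Solve a·Δx + b·Δy = Δh: det = (-15)·(-45) − 30·(-60) = 2475.
∂h/∂x = [(+1.5)·(-45) − (+1.2)·(-60)] / 2475 = +0.001818
∂h/∂y = [(-15)·(+1.2) − 30·(+1.5)] / 2475 = -0.02545
Flow direction (−∇h) has components (-0.001818 E, +0.02545 N).
Azimuth = atan2(E, N) = atan2(-0.001818, +0.02545) = 355.9° ≈ 356°.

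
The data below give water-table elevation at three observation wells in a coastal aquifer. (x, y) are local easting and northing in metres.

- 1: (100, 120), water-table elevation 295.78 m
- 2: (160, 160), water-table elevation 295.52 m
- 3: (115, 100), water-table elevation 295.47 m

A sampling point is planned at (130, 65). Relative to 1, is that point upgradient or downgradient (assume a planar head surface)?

downgradient

Taking 1 as reference: 2−1 = (60, 40, -0.26); 3−1 = (15, -20, -0.31).
Determinant of the coordinate differences = 60·(-20) − 15·40 = -1800.
∂h/∂x = [(-0.26)·(-20) − (-0.31)·40] / -1800 = -0.009778
∂h/∂y = [60·(-0.31) − 15·(-0.26)] / -1800 = +0.008167
Head at (130, 65) = 295.78 + (-0.009778)·(30) + (+0.008167)·(-55) = 295.04 m.
That is lower than the 295.78 m at 1, so the point is downgradient.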